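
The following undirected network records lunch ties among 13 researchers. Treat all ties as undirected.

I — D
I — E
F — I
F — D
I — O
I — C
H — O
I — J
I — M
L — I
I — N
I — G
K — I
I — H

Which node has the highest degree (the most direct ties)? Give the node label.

I

Degrees — C:1, D:2, E:1, F:2, G:1, H:2, I:12, J:1, K:1, L:1, M:1, N:1, O:2.
The maximum is 12, attained only by I.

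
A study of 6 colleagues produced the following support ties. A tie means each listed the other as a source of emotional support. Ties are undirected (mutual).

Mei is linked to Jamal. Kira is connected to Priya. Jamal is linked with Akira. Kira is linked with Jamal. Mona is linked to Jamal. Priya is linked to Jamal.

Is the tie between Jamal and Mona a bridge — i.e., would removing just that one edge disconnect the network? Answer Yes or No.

Without the Jamal–Mona edge there is no alternate route between Jamal and Mona, so the network disconnects. It is a bridge.

Yes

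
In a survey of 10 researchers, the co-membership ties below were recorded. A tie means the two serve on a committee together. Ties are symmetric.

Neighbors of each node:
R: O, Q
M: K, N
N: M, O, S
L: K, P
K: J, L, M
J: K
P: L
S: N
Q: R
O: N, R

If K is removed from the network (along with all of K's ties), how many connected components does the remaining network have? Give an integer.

3

Without K, the remaining ties split the others into: {M, N, O, Q, R, S}; {L, P}; {J}.
That's 3 separate components.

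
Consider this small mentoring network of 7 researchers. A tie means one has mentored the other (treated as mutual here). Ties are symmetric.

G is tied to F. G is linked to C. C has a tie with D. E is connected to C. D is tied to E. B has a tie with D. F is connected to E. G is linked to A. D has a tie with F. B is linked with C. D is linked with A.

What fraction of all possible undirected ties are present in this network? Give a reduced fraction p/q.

There are 11 edges and 7 nodes, so the maximum possible is C(7,2) = 21.
Density = 11/21.

11/21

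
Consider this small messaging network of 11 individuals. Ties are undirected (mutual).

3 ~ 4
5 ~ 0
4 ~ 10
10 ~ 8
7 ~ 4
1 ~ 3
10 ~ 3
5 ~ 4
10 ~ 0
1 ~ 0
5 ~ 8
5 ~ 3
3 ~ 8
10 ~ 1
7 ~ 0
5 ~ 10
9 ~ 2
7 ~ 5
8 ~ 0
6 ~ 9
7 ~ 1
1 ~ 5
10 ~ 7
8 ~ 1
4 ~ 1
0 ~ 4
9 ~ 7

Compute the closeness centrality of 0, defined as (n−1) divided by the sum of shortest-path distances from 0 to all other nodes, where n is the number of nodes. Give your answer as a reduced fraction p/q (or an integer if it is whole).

5/8

Distances from 0: 1:1, 2:3, 3:2, 4:1, 5:1, 6:3, 7:1, 8:1, 9:2, 10:1. Sum = 16.
n = 11, so closeness = 10/16 = 5/8.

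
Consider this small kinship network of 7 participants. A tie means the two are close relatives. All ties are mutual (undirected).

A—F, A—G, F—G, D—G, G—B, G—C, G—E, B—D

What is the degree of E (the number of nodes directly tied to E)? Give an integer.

1

E is directly tied to G. That is 1 neighbor, so the degree of E is 1.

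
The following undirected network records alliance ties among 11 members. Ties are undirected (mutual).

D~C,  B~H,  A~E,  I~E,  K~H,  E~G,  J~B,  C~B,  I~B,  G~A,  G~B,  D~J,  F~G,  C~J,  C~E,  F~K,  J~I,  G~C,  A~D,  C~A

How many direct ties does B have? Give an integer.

B is directly tied to C, G, H, I, and J. That is 5 neighbors, so the degree of B is 5.

5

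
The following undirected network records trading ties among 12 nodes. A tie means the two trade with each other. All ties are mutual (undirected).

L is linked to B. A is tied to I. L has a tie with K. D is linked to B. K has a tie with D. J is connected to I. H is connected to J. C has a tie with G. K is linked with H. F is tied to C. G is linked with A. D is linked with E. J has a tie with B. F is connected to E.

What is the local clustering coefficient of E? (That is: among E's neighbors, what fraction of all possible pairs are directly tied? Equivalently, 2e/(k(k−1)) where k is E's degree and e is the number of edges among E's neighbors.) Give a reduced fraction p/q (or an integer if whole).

E's neighbors: D and F (k = 2).
Possible neighbor pairs: C(2,2) = 1. Edges among them: none → e = 0.
Clustering(E) = 0/1.

0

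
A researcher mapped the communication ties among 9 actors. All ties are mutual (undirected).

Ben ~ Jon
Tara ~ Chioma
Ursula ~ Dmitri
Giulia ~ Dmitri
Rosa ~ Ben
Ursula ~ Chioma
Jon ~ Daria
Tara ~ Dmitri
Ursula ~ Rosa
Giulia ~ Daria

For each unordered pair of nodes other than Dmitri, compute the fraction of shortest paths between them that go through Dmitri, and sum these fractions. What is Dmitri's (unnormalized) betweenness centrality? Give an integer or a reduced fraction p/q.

Pairs whose geodesics pass through Dmitri — Giulia–Rosa: 1; Giulia–Ursula: 1; Giulia–Chioma: 2/2; Giulia–Tara: 1; Daria–Ursula: 1; Daria–Chioma: 2/2; Daria–Tara: 1; Jon–Tara: 1; Ben–Tara: 1/2; Rosa–Tara: 1/2; Ursula–Tara: 1/2.
All other pairs contribute 0.
Summing the contributions gives betweenness(Dmitri) = 19/2.

19/2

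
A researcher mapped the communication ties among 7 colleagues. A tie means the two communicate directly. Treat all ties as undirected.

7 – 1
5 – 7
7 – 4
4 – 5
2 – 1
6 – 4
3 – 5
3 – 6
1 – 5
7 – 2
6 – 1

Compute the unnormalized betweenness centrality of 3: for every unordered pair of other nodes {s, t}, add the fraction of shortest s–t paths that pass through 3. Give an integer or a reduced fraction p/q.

Pairs whose geodesics pass through 3 — 5–6: 1/3.
All other pairs contribute 0.
Summing the contributions gives betweenness(3) = 1/3.

1/3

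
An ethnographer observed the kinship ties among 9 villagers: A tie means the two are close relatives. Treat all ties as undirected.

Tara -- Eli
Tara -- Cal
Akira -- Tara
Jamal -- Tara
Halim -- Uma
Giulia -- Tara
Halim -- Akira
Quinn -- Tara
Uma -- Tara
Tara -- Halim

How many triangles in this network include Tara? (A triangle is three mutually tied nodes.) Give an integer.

Tara's neighbors: Akira, Cal, Eli, Giulia, Halim, Jamal, Quinn, and Uma.
Neighbor pairs that are themselves tied: Tara–Akira–Halim; Tara–Halim–Uma. Each forms one triangle with Tara, for 2 in total.

2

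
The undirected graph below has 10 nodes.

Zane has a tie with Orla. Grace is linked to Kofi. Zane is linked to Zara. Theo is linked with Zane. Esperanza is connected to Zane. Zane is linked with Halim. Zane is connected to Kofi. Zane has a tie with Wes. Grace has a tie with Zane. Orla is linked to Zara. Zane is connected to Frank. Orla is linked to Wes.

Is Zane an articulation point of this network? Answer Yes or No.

Removing Zane leaves {Frank} with no path to {Esperanza}, so the network splits into 6 components. Zane is a cut vertex.

Yes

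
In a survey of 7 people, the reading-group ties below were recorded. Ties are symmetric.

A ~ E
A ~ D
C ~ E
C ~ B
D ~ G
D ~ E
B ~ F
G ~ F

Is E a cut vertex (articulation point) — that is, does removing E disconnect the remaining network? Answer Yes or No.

Even without E, every remaining node can still reach every other (the residual graph is connected), so E is not a cut vertex.

No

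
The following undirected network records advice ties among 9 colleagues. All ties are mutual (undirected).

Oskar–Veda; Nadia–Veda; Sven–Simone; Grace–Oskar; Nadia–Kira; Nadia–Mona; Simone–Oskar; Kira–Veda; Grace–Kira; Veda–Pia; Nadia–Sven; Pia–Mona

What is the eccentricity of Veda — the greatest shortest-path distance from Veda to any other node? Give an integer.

2

Distances from Veda: Grace:2, Kira:1, Mona:2, Nadia:1, Oskar:1, Pia:1, Simone:2, Sven:2.
The largest is 2 (to Grace, Simone, Sven, and Mona), so the eccentricity of Veda is 2.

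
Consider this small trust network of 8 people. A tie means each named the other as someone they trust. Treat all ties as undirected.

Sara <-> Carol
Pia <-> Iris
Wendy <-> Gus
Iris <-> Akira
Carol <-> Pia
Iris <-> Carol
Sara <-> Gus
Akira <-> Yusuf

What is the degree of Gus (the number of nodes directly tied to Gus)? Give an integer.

Gus is directly tied to Sara and Wendy. That is 2 neighbors, so the degree of Gus is 2.

2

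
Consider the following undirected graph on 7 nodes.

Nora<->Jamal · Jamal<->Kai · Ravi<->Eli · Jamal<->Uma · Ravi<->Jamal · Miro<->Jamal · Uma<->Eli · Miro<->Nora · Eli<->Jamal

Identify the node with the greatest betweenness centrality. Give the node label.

Unnormalized betweenness of each node: Eli:1/2, Jamal:23/2, Kai:0, Miro:0, Nora:0, Ravi:0, Uma:0.
Jamal has the largest value, 23/2, making it the main broker — the node through which the most shortest paths run.

Jamal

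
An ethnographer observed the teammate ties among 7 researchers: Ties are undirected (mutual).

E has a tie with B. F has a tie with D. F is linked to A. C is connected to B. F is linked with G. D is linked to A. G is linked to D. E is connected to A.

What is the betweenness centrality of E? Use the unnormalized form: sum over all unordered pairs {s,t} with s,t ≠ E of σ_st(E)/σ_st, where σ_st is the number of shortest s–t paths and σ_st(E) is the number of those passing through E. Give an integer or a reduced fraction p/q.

Pairs whose geodesics pass through E — C–G: 2/2; C–A: 1; C–D: 1; C–F: 1; B–G: 2/2; B–A: 1; B–D: 1; B–F: 1.
All other pairs contribute 0.
Summing the contributions gives betweenness(E) = 8.

8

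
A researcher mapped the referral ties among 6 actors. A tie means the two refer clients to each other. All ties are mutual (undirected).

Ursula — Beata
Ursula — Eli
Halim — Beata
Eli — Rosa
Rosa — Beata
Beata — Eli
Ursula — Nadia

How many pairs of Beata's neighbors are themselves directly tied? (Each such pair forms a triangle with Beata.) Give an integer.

2

Beata's neighbors: Eli, Halim, Rosa, and Ursula.
Neighbor pairs that are themselves tied: Beata–Eli–Rosa; Beata–Eli–Ursula. Each forms one triangle with Beata, for 2 in total.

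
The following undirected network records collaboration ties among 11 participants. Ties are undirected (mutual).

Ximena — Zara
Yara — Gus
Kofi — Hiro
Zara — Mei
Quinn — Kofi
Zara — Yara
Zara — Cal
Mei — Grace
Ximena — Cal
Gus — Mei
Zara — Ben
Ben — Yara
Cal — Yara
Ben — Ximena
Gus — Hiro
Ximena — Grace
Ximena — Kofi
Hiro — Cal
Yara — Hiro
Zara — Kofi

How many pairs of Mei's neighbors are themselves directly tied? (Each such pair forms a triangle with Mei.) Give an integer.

Mei's neighbors are Grace, Gus, and Zara, but none of them are tied to each other, so no triangle contains Mei.

0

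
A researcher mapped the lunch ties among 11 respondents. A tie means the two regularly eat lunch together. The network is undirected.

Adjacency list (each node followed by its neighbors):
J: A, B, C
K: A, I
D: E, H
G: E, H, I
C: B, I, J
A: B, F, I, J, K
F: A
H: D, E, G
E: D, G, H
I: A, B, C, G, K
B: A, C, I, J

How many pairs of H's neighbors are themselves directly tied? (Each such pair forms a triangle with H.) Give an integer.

H's neighbors: D, E, and G.
Neighbor pairs that are themselves tied: H–D–E; H–E–G. Each forms one triangle with H, for 2 in total.

2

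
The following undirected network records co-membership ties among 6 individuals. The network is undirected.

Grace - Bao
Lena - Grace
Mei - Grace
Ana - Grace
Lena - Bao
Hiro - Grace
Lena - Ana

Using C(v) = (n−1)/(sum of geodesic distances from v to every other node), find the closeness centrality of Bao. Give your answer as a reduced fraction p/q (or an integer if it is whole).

Distances from Bao: Ana:2, Grace:1, Hiro:2, Lena:1, Mei:2. Sum = 8.
n = 6, so closeness = 5/8.

5/8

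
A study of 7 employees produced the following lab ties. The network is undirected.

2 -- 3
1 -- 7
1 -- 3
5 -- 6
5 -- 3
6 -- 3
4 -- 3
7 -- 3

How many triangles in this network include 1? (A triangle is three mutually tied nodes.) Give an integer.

1's neighbors: 3 and 7.
Neighbor pairs that are themselves tied: 1–3–7. Each forms one triangle with 1, for 1 in total.

1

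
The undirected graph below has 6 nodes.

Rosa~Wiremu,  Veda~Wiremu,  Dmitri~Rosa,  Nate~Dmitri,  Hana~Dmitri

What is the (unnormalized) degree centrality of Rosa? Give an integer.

Rosa is directly tied to Dmitri and Wiremu. That is 2 neighbors, so the degree of Rosa is 2.

2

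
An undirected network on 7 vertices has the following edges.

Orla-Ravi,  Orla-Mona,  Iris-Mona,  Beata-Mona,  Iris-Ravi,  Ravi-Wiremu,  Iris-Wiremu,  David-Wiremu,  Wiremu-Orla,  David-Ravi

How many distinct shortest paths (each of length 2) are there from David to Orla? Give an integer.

The shortest distance is 2. The length-2 paths are: David–Ravi–Orla; David–Wiremu–Orla.
That gives 2 distinct shortest paths.

2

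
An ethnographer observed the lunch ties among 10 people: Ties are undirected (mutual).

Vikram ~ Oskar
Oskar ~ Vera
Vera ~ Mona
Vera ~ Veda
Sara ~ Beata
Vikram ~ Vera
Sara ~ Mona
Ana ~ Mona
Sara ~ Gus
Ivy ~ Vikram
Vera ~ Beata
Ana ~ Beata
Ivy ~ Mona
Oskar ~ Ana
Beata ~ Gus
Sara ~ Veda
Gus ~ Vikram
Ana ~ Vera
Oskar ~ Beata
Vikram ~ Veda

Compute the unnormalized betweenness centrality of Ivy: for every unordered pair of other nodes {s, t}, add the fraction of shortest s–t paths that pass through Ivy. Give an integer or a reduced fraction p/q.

1/2

Pairs whose geodesics pass through Ivy — Vikram–Mona: 1/2.
All other pairs contribute 0.
Summing the contributions gives betweenness(Ivy) = 1/2.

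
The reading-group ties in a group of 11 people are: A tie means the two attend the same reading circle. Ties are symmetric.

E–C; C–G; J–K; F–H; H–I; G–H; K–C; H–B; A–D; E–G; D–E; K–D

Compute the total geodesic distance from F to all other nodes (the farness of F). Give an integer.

Distances from F: A:5, B:2, C:3, D:4, E:3, G:2, H:1, I:2, J:5, K:4.
Sum = 5 + 2 + 3 + 4 + 3 + 2 + 1 + 2 + 5 + 4 = 31.

31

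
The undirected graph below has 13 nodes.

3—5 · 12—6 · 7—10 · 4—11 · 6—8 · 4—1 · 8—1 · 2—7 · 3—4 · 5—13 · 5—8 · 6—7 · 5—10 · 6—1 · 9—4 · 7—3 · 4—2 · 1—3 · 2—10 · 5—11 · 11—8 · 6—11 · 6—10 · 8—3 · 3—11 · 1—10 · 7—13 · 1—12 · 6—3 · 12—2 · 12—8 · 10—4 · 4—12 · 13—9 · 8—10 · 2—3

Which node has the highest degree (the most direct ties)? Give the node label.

Degrees — 1:6, 2:5, 3:8, 4:7, 5:5, 6:7, 7:5, 8:7, 9:2, 10:7, 11:5, 12:5, 13:3.
The maximum is 8, attained only by 3.

3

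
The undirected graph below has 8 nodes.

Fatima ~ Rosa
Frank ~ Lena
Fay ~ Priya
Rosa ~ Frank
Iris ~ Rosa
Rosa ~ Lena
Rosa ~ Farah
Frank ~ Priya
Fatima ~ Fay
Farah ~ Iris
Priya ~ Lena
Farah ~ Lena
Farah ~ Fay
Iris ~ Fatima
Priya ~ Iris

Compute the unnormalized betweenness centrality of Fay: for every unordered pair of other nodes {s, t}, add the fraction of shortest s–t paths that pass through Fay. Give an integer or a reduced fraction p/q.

7/6

Pairs whose geodesics pass through Fay — Farah–Fatima: 1/3; Farah–Priya: 1/3; Fatima–Priya: 1/2.
All other pairs contribute 0.
Summing the contributions gives betweenness(Fay) = 7/6.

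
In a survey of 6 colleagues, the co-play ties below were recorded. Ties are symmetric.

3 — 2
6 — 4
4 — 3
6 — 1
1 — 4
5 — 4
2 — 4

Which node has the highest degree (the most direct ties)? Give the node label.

Degrees — 1:2, 2:2, 3:2, 4:5, 5:1, 6:2.
The maximum is 5, attained only by 4.

4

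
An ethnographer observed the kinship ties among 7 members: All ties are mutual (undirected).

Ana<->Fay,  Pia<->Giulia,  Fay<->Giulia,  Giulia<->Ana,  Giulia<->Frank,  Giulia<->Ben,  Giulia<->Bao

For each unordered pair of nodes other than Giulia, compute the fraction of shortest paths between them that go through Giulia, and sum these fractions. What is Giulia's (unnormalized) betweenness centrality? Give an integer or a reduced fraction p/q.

Pairs whose geodesics pass through Giulia — Frank–Ana: 1; Frank–Ben: 1; Frank–Bao: 1; Frank–Pia: 1; Frank–Fay: 1; Ana–Ben: 1; Ana–Bao: 1; Ana–Pia: 1; Ben–Bao: 1; Ben–Pia: 1; Ben–Fay: 1; Bao–Pia: 1; Bao–Fay: 1; Pia–Fay: 1.
All other pairs contribute 0.
Summing the contributions gives betweenness(Giulia) = 14.

14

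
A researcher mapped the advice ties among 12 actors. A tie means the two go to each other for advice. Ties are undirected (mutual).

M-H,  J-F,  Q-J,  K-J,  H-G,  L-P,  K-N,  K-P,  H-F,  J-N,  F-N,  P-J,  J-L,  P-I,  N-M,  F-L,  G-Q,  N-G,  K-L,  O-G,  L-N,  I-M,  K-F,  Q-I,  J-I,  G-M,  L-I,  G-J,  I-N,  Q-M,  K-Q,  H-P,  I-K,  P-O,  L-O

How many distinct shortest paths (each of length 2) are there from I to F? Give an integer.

The shortest distance is 2. The length-2 paths are: I–L–F; I–N–F; I–K–F; I–J–F.
That gives 4 distinct shortest paths.

4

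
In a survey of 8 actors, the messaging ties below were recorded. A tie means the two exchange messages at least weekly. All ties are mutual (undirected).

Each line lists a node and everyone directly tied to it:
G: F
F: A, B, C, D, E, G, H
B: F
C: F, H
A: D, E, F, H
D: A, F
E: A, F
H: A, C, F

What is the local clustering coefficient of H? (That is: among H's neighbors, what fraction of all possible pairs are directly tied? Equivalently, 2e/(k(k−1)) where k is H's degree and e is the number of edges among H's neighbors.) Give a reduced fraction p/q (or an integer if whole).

2/3

H's neighbors: A, C, and F (k = 3).
Possible neighbor pairs: C(3,2) = 3. Edges among them: A–F, C–F → e = 2.
Clustering(H) = 2/3.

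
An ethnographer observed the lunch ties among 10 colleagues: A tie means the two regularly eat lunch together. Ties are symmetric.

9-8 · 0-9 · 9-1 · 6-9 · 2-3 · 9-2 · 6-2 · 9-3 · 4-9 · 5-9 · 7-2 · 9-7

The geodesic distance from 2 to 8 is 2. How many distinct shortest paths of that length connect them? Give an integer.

1

The shortest distance is 2, and the only length-2 path is 2–9–8. So there is exactly 1 shortest path.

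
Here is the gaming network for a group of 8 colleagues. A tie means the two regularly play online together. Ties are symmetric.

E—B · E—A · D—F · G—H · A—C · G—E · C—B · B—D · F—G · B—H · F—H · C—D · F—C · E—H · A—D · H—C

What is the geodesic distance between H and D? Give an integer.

2

One shortest route is H – B – D, which uses 2 edges, and H and D are not directly tied, so nothing shorter exists. So d(H,D) = 2.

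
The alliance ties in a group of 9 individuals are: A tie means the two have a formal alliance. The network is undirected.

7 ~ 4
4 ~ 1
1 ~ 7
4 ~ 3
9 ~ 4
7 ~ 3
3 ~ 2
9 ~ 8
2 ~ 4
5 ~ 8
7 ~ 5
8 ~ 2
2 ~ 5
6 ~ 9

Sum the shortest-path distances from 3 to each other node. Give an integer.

14

Distances from 3: 1:2, 2:1, 4:1, 5:2, 6:3, 7:1, 8:2, 9:2.
Sum = 2 + 1 + 1 + 2 + 3 + 1 + 2 + 2 = 14.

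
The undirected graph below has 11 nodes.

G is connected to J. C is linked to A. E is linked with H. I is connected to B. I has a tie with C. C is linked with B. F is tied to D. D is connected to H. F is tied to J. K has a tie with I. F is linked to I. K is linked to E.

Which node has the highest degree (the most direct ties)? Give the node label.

I

Degrees — A:1, B:2, C:3, D:2, E:2, F:3, G:1, H:2, I:4, J:2, K:2.
The maximum is 4, attained only by I.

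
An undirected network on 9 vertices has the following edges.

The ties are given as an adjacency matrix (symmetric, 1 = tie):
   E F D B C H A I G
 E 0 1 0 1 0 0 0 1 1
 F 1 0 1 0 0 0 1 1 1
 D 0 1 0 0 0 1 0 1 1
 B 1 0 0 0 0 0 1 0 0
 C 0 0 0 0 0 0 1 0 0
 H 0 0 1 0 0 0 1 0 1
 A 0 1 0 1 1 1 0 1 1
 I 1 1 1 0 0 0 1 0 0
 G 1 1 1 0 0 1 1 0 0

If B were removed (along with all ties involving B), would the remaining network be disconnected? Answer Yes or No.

No

Even without B, every remaining node can still reach every other (the residual graph is connected), so B is not a cut vertex.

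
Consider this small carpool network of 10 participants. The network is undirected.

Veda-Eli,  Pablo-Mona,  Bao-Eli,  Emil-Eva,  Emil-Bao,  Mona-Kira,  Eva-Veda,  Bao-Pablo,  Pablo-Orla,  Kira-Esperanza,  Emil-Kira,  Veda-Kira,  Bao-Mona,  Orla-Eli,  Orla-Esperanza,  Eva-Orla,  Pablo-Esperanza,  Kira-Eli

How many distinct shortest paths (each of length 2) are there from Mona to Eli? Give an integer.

2

The shortest distance is 2. The length-2 paths are: Mona–Kira–Eli; Mona–Bao–Eli.
That gives 2 distinct shortest paths.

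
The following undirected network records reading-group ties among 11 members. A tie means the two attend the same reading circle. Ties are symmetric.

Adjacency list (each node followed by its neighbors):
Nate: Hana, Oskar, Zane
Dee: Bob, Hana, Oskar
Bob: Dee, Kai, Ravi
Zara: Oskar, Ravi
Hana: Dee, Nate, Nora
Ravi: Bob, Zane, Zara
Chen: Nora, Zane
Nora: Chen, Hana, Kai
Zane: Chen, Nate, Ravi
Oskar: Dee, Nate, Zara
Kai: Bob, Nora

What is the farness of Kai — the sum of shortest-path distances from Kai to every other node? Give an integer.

Distances from Kai: Bob:1, Chen:2, Dee:2, Hana:2, Nate:3, Nora:1, Oskar:3, Ravi:2, Zane:3, Zara:3.
Sum = 1 + 2 + 2 + 2 + 3 + 1 + 3 + 2 + 3 + 3 = 22.

22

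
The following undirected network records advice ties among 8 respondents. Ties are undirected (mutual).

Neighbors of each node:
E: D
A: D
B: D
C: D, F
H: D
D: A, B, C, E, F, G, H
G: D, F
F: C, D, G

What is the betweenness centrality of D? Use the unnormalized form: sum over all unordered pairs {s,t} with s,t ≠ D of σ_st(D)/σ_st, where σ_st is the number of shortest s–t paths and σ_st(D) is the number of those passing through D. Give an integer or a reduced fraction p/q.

37/2

Pairs whose geodesics pass through D — G–B: 1; G–H: 1; G–E: 1; G–A: 1; G–C: 1/2; F–B: 1; F–H: 1; F–E: 1; F–A: 1; B–H: 1; B–E: 1; B–A: 1; B–C: 1; H–E: 1 … (+5 more pairs).
All other pairs contribute 0.
Summing the contributions gives betweenness(D) = 37/2.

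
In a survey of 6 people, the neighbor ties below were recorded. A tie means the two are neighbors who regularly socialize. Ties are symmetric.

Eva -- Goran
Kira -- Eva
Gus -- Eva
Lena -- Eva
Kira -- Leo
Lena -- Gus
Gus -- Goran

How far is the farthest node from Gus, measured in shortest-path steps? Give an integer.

Distances from Gus: Eva:1, Goran:1, Kira:2, Lena:1, Leo:3.
The largest is 3 (to Leo), so the eccentricity of Gus is 3.

3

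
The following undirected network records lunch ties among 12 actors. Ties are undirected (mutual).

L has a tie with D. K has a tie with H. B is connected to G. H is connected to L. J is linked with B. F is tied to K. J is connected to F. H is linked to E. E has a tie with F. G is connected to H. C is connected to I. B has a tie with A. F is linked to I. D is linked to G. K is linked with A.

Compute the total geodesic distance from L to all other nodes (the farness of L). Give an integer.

Distances from L: A:3, B:3, C:5, D:1, E:2, F:3, G:2, H:1, I:4, J:4, K:2.
Sum = 3 + 3 + 5 + 1 + 2 + 3 + 2 + 1 + 4 + 4 + 2 = 30.

30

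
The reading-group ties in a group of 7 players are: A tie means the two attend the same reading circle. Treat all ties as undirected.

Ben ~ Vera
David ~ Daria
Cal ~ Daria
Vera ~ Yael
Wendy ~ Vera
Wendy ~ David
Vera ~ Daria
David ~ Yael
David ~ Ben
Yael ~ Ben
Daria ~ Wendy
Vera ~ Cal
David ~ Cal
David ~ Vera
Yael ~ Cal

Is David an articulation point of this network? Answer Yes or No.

Even without David, every remaining node can still reach every other (the residual graph is connected), so David is not a cut vertex.

No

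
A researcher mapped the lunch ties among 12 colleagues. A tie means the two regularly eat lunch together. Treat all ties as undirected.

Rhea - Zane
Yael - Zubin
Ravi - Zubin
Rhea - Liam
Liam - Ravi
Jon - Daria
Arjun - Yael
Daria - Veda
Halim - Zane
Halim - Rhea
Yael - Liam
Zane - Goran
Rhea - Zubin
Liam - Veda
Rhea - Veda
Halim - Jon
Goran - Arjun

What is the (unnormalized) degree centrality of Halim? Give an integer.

3

Halim is directly tied to Jon, Rhea, and Zane. That is 3 neighbors, so the degree of Halim is 3.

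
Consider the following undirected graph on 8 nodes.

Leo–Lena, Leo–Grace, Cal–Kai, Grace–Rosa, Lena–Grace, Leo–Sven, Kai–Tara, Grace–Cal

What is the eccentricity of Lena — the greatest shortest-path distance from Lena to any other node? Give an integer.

4

Distances from Lena: Cal:2, Grace:1, Kai:3, Leo:1, Rosa:2, Sven:2, Tara:4.
The largest is 4 (to Tara), so the eccentricity of Lena is 4.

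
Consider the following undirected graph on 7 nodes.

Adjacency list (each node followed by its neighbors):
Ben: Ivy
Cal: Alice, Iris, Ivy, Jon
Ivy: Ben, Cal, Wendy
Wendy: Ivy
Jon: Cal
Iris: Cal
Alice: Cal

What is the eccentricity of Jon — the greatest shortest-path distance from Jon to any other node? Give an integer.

Distances from Jon: Alice:2, Ben:3, Cal:1, Iris:2, Ivy:2, Wendy:3.
The largest is 3 (to Wendy and Ben), so the eccentricity of Jon is 3.

3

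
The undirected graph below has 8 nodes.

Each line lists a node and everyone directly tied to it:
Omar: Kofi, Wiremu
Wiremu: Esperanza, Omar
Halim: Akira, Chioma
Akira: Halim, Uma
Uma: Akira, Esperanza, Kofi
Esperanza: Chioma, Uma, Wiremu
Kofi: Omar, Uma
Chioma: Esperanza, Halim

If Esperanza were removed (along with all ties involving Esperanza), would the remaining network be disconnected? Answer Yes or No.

No

Even without Esperanza, every remaining node can still reach every other (the residual graph is connected), so Esperanza is not a cut vertex.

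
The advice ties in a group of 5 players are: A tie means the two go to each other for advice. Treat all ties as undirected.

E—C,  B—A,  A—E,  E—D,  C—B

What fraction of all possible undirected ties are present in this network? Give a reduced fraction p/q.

1/2

There are 5 edges and 5 nodes, so the maximum possible is C(5,2) = 10.
Density = 5/10 = 1/2.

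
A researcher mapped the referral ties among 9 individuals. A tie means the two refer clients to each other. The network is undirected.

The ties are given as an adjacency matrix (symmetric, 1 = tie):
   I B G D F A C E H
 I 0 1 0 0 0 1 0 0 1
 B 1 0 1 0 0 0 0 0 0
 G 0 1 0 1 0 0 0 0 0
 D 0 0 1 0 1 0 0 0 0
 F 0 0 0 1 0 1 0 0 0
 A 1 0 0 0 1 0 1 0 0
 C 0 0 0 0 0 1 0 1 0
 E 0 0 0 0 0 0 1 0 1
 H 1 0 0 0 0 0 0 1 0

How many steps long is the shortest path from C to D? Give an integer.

One shortest route is C – A – F – D, which uses 3 edges, and at distance 2 from C we only reach {F, H, I}, which does not include D. So d(C,D) = 3.

3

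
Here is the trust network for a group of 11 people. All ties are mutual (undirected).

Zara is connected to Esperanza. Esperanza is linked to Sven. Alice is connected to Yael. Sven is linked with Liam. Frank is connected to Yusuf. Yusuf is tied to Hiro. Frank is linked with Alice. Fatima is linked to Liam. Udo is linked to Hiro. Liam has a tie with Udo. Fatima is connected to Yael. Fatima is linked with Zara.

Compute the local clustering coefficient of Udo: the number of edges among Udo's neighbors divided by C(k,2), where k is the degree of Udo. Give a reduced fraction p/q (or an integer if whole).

Udo's neighbors: Hiro and Liam (k = 2).
Possible neighbor pairs: C(2,2) = 1. Edges among them: none → e = 0.
Clustering(Udo) = 0/1.

0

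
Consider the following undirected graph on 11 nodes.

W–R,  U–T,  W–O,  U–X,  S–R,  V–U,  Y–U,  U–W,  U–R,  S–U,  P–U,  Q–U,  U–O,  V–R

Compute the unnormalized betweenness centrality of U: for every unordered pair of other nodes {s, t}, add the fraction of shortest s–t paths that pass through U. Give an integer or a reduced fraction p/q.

Pairs whose geodesics pass through U — Q–O: 1; Q–P: 1; Q–Y: 1; Q–T: 1; Q–X: 1; Q–W: 1; Q–S: 1; Q–V: 1; Q–R: 1; O–P: 1; O–Y: 1; O–T: 1; O–X: 1; O–S: 1 … (+27 more pairs).
All other pairs contribute 0.
Summing the contributions gives betweenness(U) = 39.

39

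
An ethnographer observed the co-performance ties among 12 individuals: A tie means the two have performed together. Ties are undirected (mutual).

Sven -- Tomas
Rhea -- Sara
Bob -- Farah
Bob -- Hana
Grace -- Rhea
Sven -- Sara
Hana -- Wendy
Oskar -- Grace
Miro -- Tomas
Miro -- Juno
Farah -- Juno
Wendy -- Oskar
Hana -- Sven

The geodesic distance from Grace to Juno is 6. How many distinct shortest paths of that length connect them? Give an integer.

2

The shortest distance is 6. The length-6 paths are: Grace–Rhea–Sara–Sven–Tomas–Miro–Juno; Grace–Oskar–Wendy–Hana–Bob–Farah–Juno.
That gives 2 distinct shortest paths.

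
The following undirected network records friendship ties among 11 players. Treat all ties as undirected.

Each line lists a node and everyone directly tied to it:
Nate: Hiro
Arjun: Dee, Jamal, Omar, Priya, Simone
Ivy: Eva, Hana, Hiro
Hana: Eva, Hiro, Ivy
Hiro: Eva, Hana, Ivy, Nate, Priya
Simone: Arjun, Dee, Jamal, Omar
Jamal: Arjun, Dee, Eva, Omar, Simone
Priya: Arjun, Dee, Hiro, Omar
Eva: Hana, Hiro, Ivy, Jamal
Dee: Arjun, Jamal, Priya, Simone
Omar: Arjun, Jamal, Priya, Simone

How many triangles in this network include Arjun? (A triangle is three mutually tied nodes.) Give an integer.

Arjun's neighbors: Dee, Jamal, Omar, Priya, and Simone.
Neighbor pairs that are themselves tied: Arjun–Dee–Jamal; Arjun–Dee–Priya; Arjun–Dee–Simone; Arjun–Jamal–Omar; Arjun–Jamal–Simone; Arjun–Omar–Priya; Arjun–Omar–Simone. Each forms one triangle with Arjun, for 7 in total.

7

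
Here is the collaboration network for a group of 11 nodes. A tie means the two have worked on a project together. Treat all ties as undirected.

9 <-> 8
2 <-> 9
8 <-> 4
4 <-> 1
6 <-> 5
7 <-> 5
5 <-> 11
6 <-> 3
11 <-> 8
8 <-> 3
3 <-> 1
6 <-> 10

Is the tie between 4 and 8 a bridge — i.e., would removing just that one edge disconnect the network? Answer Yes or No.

Even without that edge, 4 still reaches 8 via 4 – 1 – 3 – 8, so the network stays connected. Not a bridge.

No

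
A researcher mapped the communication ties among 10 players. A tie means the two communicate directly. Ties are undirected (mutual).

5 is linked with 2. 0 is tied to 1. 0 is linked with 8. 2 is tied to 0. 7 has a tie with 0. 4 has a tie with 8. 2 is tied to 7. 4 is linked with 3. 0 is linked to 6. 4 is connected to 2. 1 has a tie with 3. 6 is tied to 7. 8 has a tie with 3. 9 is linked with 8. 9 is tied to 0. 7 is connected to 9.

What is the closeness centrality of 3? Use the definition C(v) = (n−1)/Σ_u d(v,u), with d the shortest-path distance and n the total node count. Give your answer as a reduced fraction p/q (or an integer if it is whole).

1/2

Distances from 3: 0:2, 1:1, 2:2, 4:1, 5:3, 6:3, 7:3, 8:1, 9:2. Sum = 18.
n = 10, so closeness = 9/18 = 1/2.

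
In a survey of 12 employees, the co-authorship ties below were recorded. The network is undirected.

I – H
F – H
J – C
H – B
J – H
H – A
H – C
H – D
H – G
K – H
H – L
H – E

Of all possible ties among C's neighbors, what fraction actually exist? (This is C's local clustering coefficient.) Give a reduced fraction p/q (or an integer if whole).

C's neighbors: H and J (k = 2).
Possible neighbor pairs: C(2,2) = 1. Edges among them: H–J → e = 1.
Clustering(C) = 1/1.

1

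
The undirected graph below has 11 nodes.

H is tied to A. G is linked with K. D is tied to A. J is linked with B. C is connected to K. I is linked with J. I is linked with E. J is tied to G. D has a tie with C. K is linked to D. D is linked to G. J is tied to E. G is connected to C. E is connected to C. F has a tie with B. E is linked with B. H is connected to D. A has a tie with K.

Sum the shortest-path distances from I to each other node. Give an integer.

25

Distances from I: A:4, B:2, C:2, D:3, E:1, F:3, G:2, H:4, J:1, K:3.
Sum = 4 + 2 + 2 + 3 + 1 + 3 + 2 + 4 + 1 + 3 = 25.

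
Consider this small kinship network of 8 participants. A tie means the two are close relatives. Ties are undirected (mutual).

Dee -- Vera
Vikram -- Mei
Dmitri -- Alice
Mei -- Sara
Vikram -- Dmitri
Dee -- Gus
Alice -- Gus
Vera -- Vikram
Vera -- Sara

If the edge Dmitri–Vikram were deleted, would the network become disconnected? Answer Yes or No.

Even without that edge, Dmitri still reaches Vikram via Dmitri – Alice – Gus – Dee – Vera – Vikram, so the network stays connected. Not a bridge.

No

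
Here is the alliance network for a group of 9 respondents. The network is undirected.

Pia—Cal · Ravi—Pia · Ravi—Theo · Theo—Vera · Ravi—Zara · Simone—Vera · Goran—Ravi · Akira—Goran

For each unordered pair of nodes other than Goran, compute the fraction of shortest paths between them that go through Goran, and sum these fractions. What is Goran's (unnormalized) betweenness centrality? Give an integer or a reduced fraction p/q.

7

Pairs whose geodesics pass through Goran — Pia–Akira: 1; Simone–Akira: 1; Zara–Akira: 1; Theo–Akira: 1; Vera–Akira: 1; Ravi–Akira: 1; Akira–Cal: 1.
All other pairs contribute 0.
Summing the contributions gives betweenness(Goran) = 7.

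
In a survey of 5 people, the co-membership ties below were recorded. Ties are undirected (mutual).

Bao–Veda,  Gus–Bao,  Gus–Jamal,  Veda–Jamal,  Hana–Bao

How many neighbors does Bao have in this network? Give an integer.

Bao is directly tied to Gus, Hana, and Veda. That is 3 neighbors, so the degree of Bao is 3.

3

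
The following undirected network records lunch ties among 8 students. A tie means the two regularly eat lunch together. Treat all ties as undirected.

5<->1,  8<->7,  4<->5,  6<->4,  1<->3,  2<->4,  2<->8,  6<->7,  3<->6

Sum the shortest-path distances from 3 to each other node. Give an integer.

Distances from 3: 1:1, 2:3, 4:2, 5:2, 6:1, 7:2, 8:3.
Sum = 1 + 3 + 2 + 2 + 1 + 2 + 3 = 14.

14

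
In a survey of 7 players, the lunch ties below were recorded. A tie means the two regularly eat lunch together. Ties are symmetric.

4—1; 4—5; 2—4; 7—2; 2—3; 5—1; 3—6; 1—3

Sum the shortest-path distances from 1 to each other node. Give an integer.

10

Distances from 1: 2:2, 3:1, 4:1, 5:1, 6:2, 7:3.
Sum = 2 + 1 + 1 + 1 + 2 + 3 = 10.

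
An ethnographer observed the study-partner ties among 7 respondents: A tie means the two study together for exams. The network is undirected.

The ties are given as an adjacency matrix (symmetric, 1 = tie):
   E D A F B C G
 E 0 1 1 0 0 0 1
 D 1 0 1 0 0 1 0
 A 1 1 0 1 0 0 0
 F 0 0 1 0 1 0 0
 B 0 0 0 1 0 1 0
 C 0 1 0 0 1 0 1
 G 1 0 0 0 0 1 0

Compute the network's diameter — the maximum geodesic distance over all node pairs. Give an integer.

Eccentricity of each node (its greatest distance to any other): A:2, B:3, C:2, D:2, E:3, F:3, G:3.
The maximum eccentricity is 3, realized for instance by the pair E–B via E – A – F – B. So the diameter is 3.

3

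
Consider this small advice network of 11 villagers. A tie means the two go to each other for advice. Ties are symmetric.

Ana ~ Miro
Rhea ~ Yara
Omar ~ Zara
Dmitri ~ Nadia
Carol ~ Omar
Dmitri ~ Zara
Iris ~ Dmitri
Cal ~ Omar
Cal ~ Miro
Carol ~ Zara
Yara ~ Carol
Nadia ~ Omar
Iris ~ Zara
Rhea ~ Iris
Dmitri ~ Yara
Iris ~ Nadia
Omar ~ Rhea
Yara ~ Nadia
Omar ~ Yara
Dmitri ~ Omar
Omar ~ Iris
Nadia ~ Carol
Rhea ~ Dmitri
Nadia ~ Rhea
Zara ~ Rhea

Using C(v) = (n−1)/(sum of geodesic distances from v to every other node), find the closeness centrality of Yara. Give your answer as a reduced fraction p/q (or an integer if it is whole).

Distances from Yara: Ana:4, Cal:2, Carol:1, Dmitri:1, Iris:2, Miro:3, Nadia:1, Omar:1, Rhea:1, Zara:2. Sum = 18.
n = 11, so closeness = 10/18 = 5/9.

5/9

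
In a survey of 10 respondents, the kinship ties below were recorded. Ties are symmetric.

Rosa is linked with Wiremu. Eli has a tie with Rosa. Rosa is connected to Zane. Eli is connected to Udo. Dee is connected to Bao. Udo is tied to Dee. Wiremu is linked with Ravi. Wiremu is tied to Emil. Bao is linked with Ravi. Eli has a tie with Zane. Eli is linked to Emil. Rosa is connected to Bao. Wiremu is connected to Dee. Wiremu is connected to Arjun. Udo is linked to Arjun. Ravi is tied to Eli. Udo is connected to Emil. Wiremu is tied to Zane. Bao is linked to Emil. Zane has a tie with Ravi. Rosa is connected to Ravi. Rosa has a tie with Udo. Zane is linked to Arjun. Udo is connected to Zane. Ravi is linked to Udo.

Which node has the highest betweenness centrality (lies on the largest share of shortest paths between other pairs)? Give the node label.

Udo

Unnormalized betweenness of each node: Arjun:1/6, Bao:3/2, Dee:13/15, Eli:5/6, Emil:29/20, Ravi:41/20, Rosa:41/20, Udo:59/10, Wiremu:22/5, Zane:107/60.
Udo has the largest value, 59/10, making it the main broker — the node through which the most shortest paths run.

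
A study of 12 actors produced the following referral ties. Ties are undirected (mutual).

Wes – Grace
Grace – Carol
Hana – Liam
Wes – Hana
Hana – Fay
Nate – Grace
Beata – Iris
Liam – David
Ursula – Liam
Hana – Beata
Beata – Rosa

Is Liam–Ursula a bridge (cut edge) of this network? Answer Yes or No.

Without the Liam–Ursula edge there is no alternate route between Liam and Ursula, so the network disconnects. It is a bridge.

Yes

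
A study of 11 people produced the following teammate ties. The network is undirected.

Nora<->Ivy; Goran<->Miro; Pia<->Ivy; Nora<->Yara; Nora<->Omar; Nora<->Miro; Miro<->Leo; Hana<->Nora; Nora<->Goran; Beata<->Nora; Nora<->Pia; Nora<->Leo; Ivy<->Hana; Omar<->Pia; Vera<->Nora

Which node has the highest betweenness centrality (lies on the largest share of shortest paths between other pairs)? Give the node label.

Unnormalized betweenness of each node: Beata:0, Goran:0, Hana:0, Ivy:1/2, Leo:0, Miro:1/2, Nora:77/2, Omar:0, Pia:1/2, Vera:0, Yara:0.
Nora has the largest value, 77/2, making it the main broker — the node through which the most shortest paths run.

Nora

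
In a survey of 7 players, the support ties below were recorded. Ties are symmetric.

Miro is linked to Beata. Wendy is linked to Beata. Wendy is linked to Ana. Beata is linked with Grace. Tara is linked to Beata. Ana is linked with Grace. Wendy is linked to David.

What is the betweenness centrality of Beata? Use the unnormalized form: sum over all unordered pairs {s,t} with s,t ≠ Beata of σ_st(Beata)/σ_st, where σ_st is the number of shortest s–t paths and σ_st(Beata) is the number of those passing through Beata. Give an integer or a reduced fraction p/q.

10

Pairs whose geodesics pass through Beata — David–Miro: 1; David–Grace: 1/2; David–Tara: 1; Miro–Grace: 1; Miro–Wendy: 1; Miro–Ana: 2/2; Miro–Tara: 1; Grace–Wendy: 1/2; Grace–Tara: 1; Wendy–Tara: 1; Ana–Tara: 2/2.
All other pairs contribute 0.
Summing the contributions gives betweenness(Beata) = 10.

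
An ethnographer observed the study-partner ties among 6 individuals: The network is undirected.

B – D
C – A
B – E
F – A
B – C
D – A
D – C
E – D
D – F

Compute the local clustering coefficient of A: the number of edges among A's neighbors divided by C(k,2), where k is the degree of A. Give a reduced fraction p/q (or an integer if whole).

A's neighbors: C, D, and F (k = 3).
Possible neighbor pairs: C(3,2) = 3. Edges among them: C–D, D–F → e = 2.
Clustering(A) = 2/3.

2/3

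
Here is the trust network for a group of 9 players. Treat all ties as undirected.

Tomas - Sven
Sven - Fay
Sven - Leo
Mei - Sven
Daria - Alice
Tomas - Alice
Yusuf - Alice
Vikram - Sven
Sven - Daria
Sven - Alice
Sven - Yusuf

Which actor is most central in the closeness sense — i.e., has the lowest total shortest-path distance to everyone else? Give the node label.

Farness (sum of distances to all others) for each node — Alice:12, Daria:14, Fay:15, Leo:15, Mei:15, Sven:8, Tomas:14, Vikram:15, Yusuf:14.
The smallest farness is 8, for Sven, so Sven has the highest closeness.

Sven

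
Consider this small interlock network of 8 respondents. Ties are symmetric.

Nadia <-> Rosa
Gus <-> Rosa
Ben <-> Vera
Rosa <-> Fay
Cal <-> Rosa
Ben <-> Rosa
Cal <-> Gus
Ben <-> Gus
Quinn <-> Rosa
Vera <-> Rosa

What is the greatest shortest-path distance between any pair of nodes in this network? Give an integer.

Eccentricity of each node (its greatest distance to any other): Ben:2, Cal:2, Fay:2, Gus:2, Nadia:2, Quinn:2, Rosa:1, Vera:2.
The maximum eccentricity is 2, realized for instance by the pair Ben–Fay via Ben – Rosa – Fay. So the diameter is 2.

2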